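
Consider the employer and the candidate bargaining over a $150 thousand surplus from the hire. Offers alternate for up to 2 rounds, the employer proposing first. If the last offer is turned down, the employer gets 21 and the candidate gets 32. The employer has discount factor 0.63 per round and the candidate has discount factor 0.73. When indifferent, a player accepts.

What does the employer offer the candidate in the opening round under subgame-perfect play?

Round 2 (the candidate proposes): the employer gets 21 if talks fail, so the candidate offers 21 and keeps 129.
Round 1 (the employer proposes): the candidate can get 129 next round, worth 0.73 × 129 = 94.17 now; the employer offers that and keeps 55.83.

94.17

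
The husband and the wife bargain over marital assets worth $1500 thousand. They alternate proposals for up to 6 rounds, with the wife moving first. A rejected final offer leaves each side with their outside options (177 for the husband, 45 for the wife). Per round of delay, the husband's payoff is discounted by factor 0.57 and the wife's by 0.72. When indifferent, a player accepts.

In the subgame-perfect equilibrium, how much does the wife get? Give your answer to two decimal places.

1022.66

Round 6 (the husband proposes): the wife gets 45 if talks fail, so the husband offers 45 and keeps 1455.
Round 5 (the wife proposes): the husband can get 1455 next round, worth 0.57 × 1455 = 829.35 now. The wife offers 829.35 and keeps 1500 − 829.35 = 670.65.
Round 4 (the husband proposes): the wife can get 670.65 next round, worth 0.72 × 670.65 = 482.868 now; the husband offers that and keeps 1017.132.
Round 3 (the wife proposes): the husband can get 1017.132 next round, worth 0.57 × 1017.132 = 579.76524 now. The wife offers 579.76524 and keeps 1500 − 579.76524 = 920.23476.
Round 2 (the husband proposes): the wife can get 920.23476 next round, worth 0.72 × 920.23476 = 662.5690272 now; the husband offers that and keeps 837.4309728.
Round 1 (the wife proposes): the husband can get 837.4309728 next round, worth 0.57 × 837.4309728 = 477.335654496 now, so the wife offers 477.335654496, keeping 1022.664345504.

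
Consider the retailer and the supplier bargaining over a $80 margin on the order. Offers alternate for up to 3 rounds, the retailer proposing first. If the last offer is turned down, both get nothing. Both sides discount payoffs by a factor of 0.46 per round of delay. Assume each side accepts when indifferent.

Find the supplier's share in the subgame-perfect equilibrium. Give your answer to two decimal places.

19.87

Round 3 (the retailer proposes): the supplier will accept anything ≥ 0, so the retailer offers 0 and keeps 80.
Round 2 (the supplier proposes): the retailer can get 80 next round, worth 0.46 × 80 = 36.8 now; the supplier offers that and keeps 43.2.
Round 1 (the retailer proposes): the supplier can get 43.2 next round, worth 0.46 × 43.2 = 19.872 now. The retailer offers 19.872 and keeps 80 − 19.872 = 60.128.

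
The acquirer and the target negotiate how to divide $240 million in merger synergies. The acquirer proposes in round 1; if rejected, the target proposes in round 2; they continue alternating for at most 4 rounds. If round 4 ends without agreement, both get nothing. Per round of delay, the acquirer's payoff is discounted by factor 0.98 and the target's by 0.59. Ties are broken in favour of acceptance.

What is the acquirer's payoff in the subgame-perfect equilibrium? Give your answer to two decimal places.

155.29

Round 4 (the target proposes): rejection yields 0 for the acquirer; the target offers 0 and keeps 240.
Round 3 (the acquirer proposes): the target can get 240 next round, worth 0.59 × 240 = 141.6 now, so the acquirer offers 141.6, keeping 98.4.
Round 2 (the target proposes): the acquirer can get 98.4 next round, worth 0.98 × 98.4 = 96.432 now. The target offers 96.432 and keeps 240 − 96.432 = 143.568.
Round 1 (the acquirer proposes): the target can get 143.568 next round, worth 0.59 × 143.568 = 84.70512 now; the acquirer offers that and keeps 155.29488.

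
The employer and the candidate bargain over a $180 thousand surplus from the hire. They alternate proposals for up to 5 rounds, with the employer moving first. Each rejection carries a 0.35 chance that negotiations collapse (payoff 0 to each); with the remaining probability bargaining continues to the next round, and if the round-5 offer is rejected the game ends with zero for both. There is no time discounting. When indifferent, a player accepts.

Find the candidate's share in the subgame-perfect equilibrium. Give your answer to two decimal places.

By backward induction:
Round 5 (the employer proposes): rejection yields 0 for the candidate; the employer offers 0 and keeps 180.
Round 4 (the candidate proposes): rejecting gives the employer an expected 0.65 × 180 = 117; the candidate offers that and keeps 63.
Round 3 (the employer proposes): rejecting gives the candidate an expected 0.65 × 63 = 40.95, so the employer offers 40.95, keeping 139.05.
Round 2 (the candidate proposes): rejecting gives the employer an expected 0.65 × 139.05 = 90.3825. The candidate offers 90.3825 and keeps 180 − 90.3825 = 89.6175.
Round 1 (the employer proposes): rejecting gives the candidate an expected 0.65 × 89.6175 = 58.251375, so the employer offers 58.251375, keeping 121.748625.

58.25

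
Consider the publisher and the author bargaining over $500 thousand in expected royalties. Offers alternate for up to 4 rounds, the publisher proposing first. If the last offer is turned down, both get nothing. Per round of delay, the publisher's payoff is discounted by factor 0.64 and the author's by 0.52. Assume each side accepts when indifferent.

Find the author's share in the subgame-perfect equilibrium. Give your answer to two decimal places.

180.13

Round 4 (the author proposes): the publisher will accept anything ≥ 0, so the author offers 0 and keeps 500.
Round 3 (the publisher proposes): the author can get 500 next round, worth 0.52 × 500 = 260 now. The publisher offers 260 and keeps 500 − 260 = 240.
Round 2 (the author proposes): the publisher can get 240 next round, worth 0.64 × 240 = 153.6 now, so the author offers 153.6, keeping 346.4.
Round 1 (the publisher proposes): the author can get 346.4 next round, worth 0.52 × 346.4 = 180.128 now; the publisher offers that and keeps 319.872.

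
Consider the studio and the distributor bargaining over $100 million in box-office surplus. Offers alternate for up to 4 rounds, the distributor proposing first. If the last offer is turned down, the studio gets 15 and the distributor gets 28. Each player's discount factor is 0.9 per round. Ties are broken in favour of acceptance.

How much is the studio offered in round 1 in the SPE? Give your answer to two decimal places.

61.49

Round 4 (the studio proposes): the distributor gets 28 if talks fail, so the studio offers 28 and keeps 72.
Round 3 (the distributor proposes): the studio can get 72 next round, worth 0.9 × 72 = 64.8 now. The distributor offers 64.8 and keeps 100 − 64.8 = 35.2.
Round 2 (the studio proposes): the distributor can get 35.2 next round, worth 0.9 × 35.2 = 31.68 now, so the studio offers 31.68, keeping 68.32.
Round 1 (the distributor proposes): the studio can get 68.32 next round, worth 0.9 × 68.32 = 61.488 now, so the distributor offers 61.488, keeping 38.512.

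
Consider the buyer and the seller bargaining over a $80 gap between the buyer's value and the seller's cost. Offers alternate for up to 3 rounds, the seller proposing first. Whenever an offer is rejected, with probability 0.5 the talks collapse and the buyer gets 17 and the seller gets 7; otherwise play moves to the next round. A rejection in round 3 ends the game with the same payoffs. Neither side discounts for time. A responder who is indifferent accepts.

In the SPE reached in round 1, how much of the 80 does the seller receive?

Round 3 (the seller proposes): the buyer gets 17 if talks fail, so the seller offers 17 and keeps 63.
Round 2 (the buyer proposes): rejecting gives the seller an expected 0.5 × 63 + 0.5 × 7 = 35. The buyer offers 35 and keeps 80 − 35 = 45.
Round 1 (the seller proposes): rejecting gives the buyer an expected 0.5 × 45 + 0.5 × 17 = 31. The seller offers 31 and keeps 80 − 31 = 49.

49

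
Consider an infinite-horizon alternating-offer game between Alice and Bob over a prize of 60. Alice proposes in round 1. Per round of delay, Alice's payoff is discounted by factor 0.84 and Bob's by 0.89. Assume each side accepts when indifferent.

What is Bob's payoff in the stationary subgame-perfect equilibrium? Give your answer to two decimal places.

33.85

When Alice proposes, Bob accepts any offer worth at least 0.89 times what Bob would get by proposing next round; and vice versa.
This gives x = 60 − 0.89y and y = 60 − 0.84x, where x and y are each side's share when it proposes.
Hence (1 − 0.89·0.84)x = 60(1 − 0.89), i.e. 0.2524·x = 6.6.
x ≈ 26.1490; Bob's share is 60 − x ≈ 33.8510.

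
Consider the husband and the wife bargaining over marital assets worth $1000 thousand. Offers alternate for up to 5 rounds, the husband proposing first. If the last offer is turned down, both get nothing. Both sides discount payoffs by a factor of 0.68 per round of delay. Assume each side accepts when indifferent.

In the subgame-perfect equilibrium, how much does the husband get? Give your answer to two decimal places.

By backward induction:
Round 5 (the husband proposes): the wife will accept anything ≥ 0, so the husband offers 0 and keeps 1000.
Round 4 (the wife proposes): the husband can get 1000 next round, worth 0.68 × 1000 = 680 now; the wife offers that and keeps 320.
Round 3 (the husband proposes): the wife can get 320 next round, worth 0.68 × 320 = 217.6 now. The husband offers 217.6 and keeps 1000 − 217.6 = 782.4.
Round 2 (the wife proposes): the husband can get 782.4 next round, worth 0.68 × 782.4 = 532.032 now; the wife offers that and keeps 467.968.
Round 1 (the husband proposes): the wife can get 467.968 next round, worth 0.68 × 467.968 = 318.21824 now, so the husband offers 318.21824, keeping 681.78176.

681.78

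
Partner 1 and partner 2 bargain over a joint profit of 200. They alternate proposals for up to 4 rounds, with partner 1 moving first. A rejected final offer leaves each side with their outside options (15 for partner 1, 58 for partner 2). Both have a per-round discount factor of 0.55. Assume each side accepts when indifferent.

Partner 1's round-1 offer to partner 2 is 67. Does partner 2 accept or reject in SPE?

Reject

Round 4 (partner 2 proposes): partner 1 gets 15 if talks fail, so partner 2 offers 15 and keeps 185.
Round 3 (partner 1 proposes): partner 2 can get 185 next round, worth 0.55 × 185 = 101.75 now, so partner 1 offers 101.75, keeping 98.25.
Round 2 (partner 2 proposes): partner 1 can get 98.25 next round, worth 0.55 × 98.25 = 54.0375 now. Partner 2 offers 54.0375 and keeps 200 − 54.0375 = 145.9625.
So by rejecting in round 1, partner 2 gets 145.9625 next round, worth 0.55 × 145.9625 = 80.279375 now.
Offer 67 < 80.279375, so partner 2 rejects.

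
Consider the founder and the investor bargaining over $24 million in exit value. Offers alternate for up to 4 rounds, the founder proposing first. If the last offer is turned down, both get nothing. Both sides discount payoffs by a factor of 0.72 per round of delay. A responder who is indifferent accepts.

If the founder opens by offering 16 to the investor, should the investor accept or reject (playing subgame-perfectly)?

Accept

Round 4 (the investor proposes): rejection yields 0 for the founder; the investor offers 0 and keeps 24.
Round 3 (the founder proposes): the investor can get 24 next round, worth 0.72 × 24 = 17.28 now, so the founder offers 17.28, keeping 6.72.
Round 2 (the investor proposes): the founder can get 6.72 next round, worth 0.72 × 6.72 = 4.8384 now. The investor offers 4.8384 and keeps 24 − 4.8384 = 19.1616.
So by rejecting in round 1, the investor gets 19.1616 next round, worth 0.72 × 19.1616 = 13.796352 now.
Offer 16 ≥ 13.796352, so the investor accepts.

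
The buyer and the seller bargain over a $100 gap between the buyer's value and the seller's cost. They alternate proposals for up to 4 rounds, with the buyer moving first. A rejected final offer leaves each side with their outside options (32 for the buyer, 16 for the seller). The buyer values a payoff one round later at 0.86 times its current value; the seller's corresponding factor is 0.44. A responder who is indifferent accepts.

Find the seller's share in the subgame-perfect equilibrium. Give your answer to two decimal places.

17.48

Solve by backward induction from round 4.
Round 4 (the seller proposes): the buyer gets 32 if talks fail, so the seller offers 32 and keeps 68.
Round 3 (the buyer proposes): the seller can get 68 next round, worth 0.44 × 68 = 29.92 now. The buyer offers 29.92 and keeps 100 − 29.92 = 70.08.
Round 2 (the seller proposes): the buyer can get 70.08 next round, worth 0.86 × 70.08 = 60.2688 now; the seller offers that and keeps 39.7312.
Round 1 (the buyer proposes): the seller can get 39.7312 next round, worth 0.44 × 39.7312 = 17.481728 now. The buyer offers 17.481728 and keeps 100 − 17.481728 = 82.518272.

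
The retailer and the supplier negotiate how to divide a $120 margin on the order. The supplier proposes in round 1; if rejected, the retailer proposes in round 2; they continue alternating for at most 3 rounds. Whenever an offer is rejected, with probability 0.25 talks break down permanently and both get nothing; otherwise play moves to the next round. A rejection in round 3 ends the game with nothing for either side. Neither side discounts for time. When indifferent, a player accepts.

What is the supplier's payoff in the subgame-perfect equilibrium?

Round 3 (the supplier proposes): rejection yields 0 for the retailer; the supplier offers 0 and keeps 120.
Round 2 (the retailer proposes): rejecting gives the supplier an expected 0.75 × 120 = 90; the retailer offers that and keeps 30.
Round 1 (the supplier proposes): rejecting gives the retailer an expected 0.75 × 30 = 22.5; the supplier offers that and keeps 97.5.

97.5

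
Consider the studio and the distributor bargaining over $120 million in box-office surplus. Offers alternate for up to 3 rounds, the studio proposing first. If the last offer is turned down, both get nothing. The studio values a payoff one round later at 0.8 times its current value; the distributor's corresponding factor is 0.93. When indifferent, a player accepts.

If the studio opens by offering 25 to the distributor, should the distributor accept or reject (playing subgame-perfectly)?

Accept

Round 3 (the studio proposes): the distributor will accept anything ≥ 0, so the studio offers 0 and keeps 120.
Round 2 (the distributor proposes): the studio can get 120 next round, worth 0.8 × 120 = 96 now. The distributor offers 96 and keeps 120 − 96 = 24.
So by rejecting in round 1, the distributor gets 24 next round, worth 0.93 × 24 = 22.32 now.
Offer 25 ≥ 22.32, so the distributor accepts.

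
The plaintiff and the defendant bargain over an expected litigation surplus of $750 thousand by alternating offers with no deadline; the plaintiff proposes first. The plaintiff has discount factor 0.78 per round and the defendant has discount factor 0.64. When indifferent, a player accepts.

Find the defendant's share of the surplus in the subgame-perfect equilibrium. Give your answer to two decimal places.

210.86

Let x be the plaintiff's share when the plaintiff proposes and y be the defendant's share when the defendant proposes.
The defendant accepts iff offered ≥ 0.64·y, so x = 750 − 0.64y. Symmetrically y = 750 − 0.78x.
Substituting: x = 750 − 0.64(750 − 0.78x), giving x(1 − 0.78·0.64) = 750(1 − 0.64).
So x = 750 × 0.36 / 0.5008 ≈ 539.1374, and the defendant receives 750 − x ≈ 210.8626.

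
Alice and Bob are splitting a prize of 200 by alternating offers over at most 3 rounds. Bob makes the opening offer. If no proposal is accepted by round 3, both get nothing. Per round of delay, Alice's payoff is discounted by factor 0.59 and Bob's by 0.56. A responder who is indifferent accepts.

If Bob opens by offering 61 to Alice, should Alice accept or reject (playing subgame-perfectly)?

Round 3 (Bob proposes): Alice will accept anything ≥ 0, so Bob offers 0 and keeps 200.
Round 2 (Alice proposes): Bob can get 200 next round, worth 0.56 × 200 = 112 now; Alice offers that and keeps 88.
So by rejecting in round 1, Alice gets 88 next round, worth 0.59 × 88 = 51.92 now.
Offer 61 ≥ 51.92, so Alice accepts.

Accept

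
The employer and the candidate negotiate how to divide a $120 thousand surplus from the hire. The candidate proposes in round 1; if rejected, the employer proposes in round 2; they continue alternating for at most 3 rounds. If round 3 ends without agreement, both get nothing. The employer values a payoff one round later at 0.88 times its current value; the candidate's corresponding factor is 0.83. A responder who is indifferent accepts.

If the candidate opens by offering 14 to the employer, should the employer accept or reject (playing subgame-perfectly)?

Round 3 (the candidate proposes): the employer will accept anything ≥ 0, so the candidate offers 0 and keeps 120.
Round 2 (the employer proposes): the candidate can get 120 next round, worth 0.83 × 120 = 99.6 now; the employer offers that and keeps 20.4.
So by rejecting in round 1, the employer gets 20.4 next round, worth 0.88 × 20.4 = 17.952 now.
Offer 14 < 17.952, so the employer rejects.

Reject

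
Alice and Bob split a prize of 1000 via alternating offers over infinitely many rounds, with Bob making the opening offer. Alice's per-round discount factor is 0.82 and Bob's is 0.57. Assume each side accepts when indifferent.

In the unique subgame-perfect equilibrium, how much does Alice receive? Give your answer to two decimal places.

When Bob proposes, Alice accepts any offer worth at least 0.82 times what Alice would get by proposing next round; and vice versa.
This gives x = 1000 − 0.82y and y = 1000 − 0.57x, where x and y are each side's share when it proposes.
Hence (1 − 0.82·0.57)x = 1000(1 − 0.82), i.e. 0.5326·x = 180.
x ≈ 337.9647; Alice's share is 1000 − x ≈ 662.0353.

662.04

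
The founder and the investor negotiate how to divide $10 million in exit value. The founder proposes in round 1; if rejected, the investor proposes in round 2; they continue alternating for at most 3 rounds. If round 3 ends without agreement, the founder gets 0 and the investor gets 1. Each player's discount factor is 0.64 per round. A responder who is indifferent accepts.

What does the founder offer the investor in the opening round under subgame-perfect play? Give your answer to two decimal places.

2.71

Round 3 (the founder proposes): the investor gets 1 if talks fail, so the founder offers 1 and keeps 9.
Round 2 (the investor proposes): the founder can get 9 next round, worth 0.64 × 9 = 5.76 now; the investor offers that and keeps 4.24.
Round 1 (the founder proposes): the investor can get 4.24 next round, worth 0.64 × 4.24 = 2.7136 now; the founder offers that and keeps 7.2864.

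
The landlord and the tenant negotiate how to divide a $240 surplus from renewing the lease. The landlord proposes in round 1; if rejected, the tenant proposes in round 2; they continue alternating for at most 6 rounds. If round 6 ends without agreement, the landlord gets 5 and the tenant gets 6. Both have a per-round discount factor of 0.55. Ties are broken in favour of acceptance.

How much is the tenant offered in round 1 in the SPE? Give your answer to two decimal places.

Round 6 (the tenant proposes): the landlord gets 5 if talks fail, so the tenant offers 5 and keeps 235.
Round 5 (the landlord proposes): the tenant can get 235 next round, worth 0.55 × 235 = 129.25 now. The landlord offers 129.25 and keeps 240 − 129.25 = 110.75.
Round 4 (the tenant proposes): the landlord can get 110.75 next round, worth 0.55 × 110.75 = 60.9125 now. The tenant offers 60.9125 and keeps 240 − 60.9125 = 179.0875.
Round 3 (the landlord proposes): the tenant can get 179.0875 next round, worth 0.55 × 179.0875 = 98.498125 now. The landlord offers 98.498125 and keeps 240 − 98.498125 = 141.501875.
Round 2 (the tenant proposes): the landlord can get 141.501875 next round, worth 0.55 × 141.501875 = 77.82603125 now. The tenant offers 77.82603125 and keeps 240 − 77.82603125 = 162.17396875.
Round 1 (the landlord proposes): the tenant can get 162.17396875 next round, worth 0.55 × 162.17396875 = 89.1956828125 now. The landlord offers 89.1956828125 and keeps 240 − 89.1956828125 = 150.8043171875.

89.20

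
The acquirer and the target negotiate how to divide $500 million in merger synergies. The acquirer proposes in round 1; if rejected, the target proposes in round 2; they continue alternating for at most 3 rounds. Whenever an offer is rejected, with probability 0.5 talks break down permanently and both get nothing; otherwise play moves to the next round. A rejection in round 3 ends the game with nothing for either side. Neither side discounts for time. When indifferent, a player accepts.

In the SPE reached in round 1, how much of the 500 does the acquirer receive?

Round 3 (the acquirer proposes): rejection yields 0 for the target; the acquirer offers 0 and keeps 500.
Round 2 (the target proposes): rejecting gives the acquirer an expected 0.5 × 500 = 250; the target offers that and keeps 250.
Round 1 (the acquirer proposes): rejecting gives the target an expected 0.5 × 250 = 125, so the acquirer offers 125, keeping 375.

375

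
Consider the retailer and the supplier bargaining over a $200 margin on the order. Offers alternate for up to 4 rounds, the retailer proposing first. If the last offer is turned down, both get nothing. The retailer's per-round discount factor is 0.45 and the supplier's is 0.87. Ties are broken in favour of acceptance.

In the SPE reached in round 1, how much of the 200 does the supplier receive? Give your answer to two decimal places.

Round 4 (the supplier proposes): the retailer will accept anything ≥ 0, so the supplier offers 0 and keeps 200.
Round 3 (the retailer proposes): the supplier can get 200 next round, worth 0.87 × 200 = 174 now. The retailer offers 174 and keeps 200 − 174 = 26.
Round 2 (the supplier proposes): the retailer can get 26 next round, worth 0.45 × 26 = 11.7 now. The supplier offers 11.7 and keeps 200 − 11.7 = 188.3.
Round 1 (the retailer proposes): the supplier can get 188.3 next round, worth 0.87 × 188.3 = 163.821 now. The retailer offers 163.821 and keeps 200 − 163.821 = 36.179.

163.82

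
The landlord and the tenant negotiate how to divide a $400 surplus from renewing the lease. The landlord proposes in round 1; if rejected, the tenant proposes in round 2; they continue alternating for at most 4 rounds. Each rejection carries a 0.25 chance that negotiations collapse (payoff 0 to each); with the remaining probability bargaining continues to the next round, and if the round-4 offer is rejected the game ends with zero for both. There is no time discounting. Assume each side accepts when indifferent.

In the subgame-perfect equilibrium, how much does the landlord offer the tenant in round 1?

243.75

Round 4 (the tenant proposes): the landlord will accept anything ≥ 0, so the tenant offers 0 and keeps 400.
Round 3 (the landlord proposes): rejecting gives the tenant an expected 0.75 × 400 = 300; the landlord offers that and keeps 100.
Round 2 (the tenant proposes): rejecting gives the landlord an expected 0.75 × 100 = 75; the tenant offers that and keeps 325.
Round 1 (the landlord proposes): rejecting gives the tenant an expected 0.75 × 325 = 243.75; the landlord offers that and keeps 156.25.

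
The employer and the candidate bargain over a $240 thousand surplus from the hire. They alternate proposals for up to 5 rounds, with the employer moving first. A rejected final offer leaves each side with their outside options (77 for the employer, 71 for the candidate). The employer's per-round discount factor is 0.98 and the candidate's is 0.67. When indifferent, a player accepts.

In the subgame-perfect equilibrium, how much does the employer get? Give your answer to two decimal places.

Round 5 (the employer proposes): the candidate gets 71 if talks fail, so the employer offers 71 and keeps 169.
Round 4 (the candidate proposes): the employer can get 169 next round, worth 0.98 × 169 = 165.62 now; the candidate offers that and keeps 74.38.
Round 3 (the employer proposes): the candidate can get 74.38 next round, worth 0.67 × 74.38 = 49.8346 now; the employer offers that and keeps 190.1654.
Round 2 (the candidate proposes): the employer can get 190.1654 next round, worth 0.98 × 190.1654 = 186.362092 now, so the candidate offers 186.362092, keeping 53.637908.
Round 1 (the employer proposes): the candidate can get 53.637908 next round, worth 0.67 × 53.637908 = 35.93739836 now, so the employer offers 35.93739836, keeping 204.06260164.

204.06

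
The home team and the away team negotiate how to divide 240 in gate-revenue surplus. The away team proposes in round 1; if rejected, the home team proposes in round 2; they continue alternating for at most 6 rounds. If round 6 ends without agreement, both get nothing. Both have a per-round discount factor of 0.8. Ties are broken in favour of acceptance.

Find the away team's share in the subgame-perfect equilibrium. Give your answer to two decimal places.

98.38

Round 6 (the home team proposes): the away team will accept anything ≥ 0, so the home team offers 0 and keeps 240.
Round 5 (the away team proposes): the home team can get 240 next round, worth 0.8 × 240 = 192 now; the away team offers that and keeps 48.
Round 4 (the home team proposes): the away team can get 48 next round, worth 0.8 × 48 = 38.4 now. The home team offers 38.4 and keeps 240 − 38.4 = 201.6.
Round 3 (the away team proposes): the home team can get 201.6 next round, worth 0.8 × 201.6 = 161.28 now, so the away team offers 161.28, keeping 78.72.
Round 2 (the home team proposes): the away team can get 78.72 next round, worth 0.8 × 78.72 = 62.976 now, so the home team offers 62.976, keeping 177.024.
Round 1 (the away team proposes): the home team can get 177.024 next round, worth 0.8 × 177.024 = 141.6192 now. The away team offers 141.6192 and keeps 240 − 141.6192 = 98.3808.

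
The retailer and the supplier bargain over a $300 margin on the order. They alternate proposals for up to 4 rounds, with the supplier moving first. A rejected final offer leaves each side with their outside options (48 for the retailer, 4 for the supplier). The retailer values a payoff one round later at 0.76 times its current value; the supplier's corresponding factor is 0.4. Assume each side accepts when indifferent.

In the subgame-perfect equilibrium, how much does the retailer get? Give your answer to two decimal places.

205.19

Round 4 (the retailer proposes): the supplier gets 4 if talks fail, so the retailer offers 4 and keeps 296.
Round 3 (the supplier proposes): the retailer can get 296 next round, worth 0.76 × 296 = 224.96 now; the supplier offers that and keeps 75.04.
Round 2 (the retailer proposes): the supplier can get 75.04 next round, worth 0.4 × 75.04 = 30.016 now; the retailer offers that and keeps 269.984.
Round 1 (the supplier proposes): the retailer can get 269.984 next round, worth 0.76 × 269.984 = 205.18784 now; the supplier offers that and keeps 94.81216.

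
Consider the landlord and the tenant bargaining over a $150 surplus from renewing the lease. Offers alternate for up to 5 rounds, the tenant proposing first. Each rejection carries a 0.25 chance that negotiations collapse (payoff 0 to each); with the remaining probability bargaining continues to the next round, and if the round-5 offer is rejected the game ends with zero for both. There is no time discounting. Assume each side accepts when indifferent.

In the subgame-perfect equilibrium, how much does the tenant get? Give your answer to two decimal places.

106.05

Round 5 (the tenant proposes): rejection yields 0 for the landlord; the tenant offers 0 and keeps 150.
Round 4 (the landlord proposes): rejecting gives the tenant an expected 0.75 × 150 = 112.5. The landlord offers 112.5 and keeps 150 − 112.5 = 37.5.
Round 3 (the tenant proposes): rejecting gives the landlord an expected 0.75 × 37.5 = 28.125, so the tenant offers 28.125, keeping 121.875.
Round 2 (the landlord proposes): rejecting gives the tenant an expected 0.75 × 121.875 = 91.40625; the landlord offers that and keeps 58.59375.
Round 1 (the tenant proposes): rejecting gives the landlord an expected 0.75 × 58.59375 = 43.9453125. The tenant offers 43.9453125 and keeps 150 − 43.9453125 = 106.0546875.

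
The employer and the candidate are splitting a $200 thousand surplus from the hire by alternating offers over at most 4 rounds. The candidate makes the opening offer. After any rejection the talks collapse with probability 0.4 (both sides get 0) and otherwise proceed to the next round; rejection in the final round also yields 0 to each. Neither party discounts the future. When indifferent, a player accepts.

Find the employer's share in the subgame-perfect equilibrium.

By backward induction:
Round 4 (the employer proposes): the candidate will accept anything ≥ 0, so the employer offers 0 and keeps 200.
Round 3 (the candidate proposes): rejecting gives the employer an expected 0.6 × 200 = 120; the candidate offers that and keeps 80.
Round 2 (the employer proposes): rejecting gives the candidate an expected 0.6 × 80 = 48; the employer offers that and keeps 152.
Round 1 (the candidate proposes): rejecting gives the employer an expected 0.6 × 152 = 91.2. The candidate offers 91.2 and keeps 200 − 91.2 = 108.8.

91.2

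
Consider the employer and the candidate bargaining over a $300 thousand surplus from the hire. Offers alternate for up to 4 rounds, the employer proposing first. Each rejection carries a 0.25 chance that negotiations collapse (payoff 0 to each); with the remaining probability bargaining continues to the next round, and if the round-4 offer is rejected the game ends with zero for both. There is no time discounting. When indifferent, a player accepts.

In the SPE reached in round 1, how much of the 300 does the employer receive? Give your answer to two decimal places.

117.19

Round 4 (the candidate proposes): rejection yields 0 for the employer; the candidate offers 0 and keeps 300.
Round 3 (the employer proposes): rejecting gives the candidate an expected 0.75 × 300 = 225; the employer offers that and keeps 75.
Round 2 (the candidate proposes): rejecting gives the employer an expected 0.75 × 75 = 56.25. The candidate offers 56.25 and keeps 300 − 56.25 = 243.75.
Round 1 (the employer proposes): rejecting gives the candidate an expected 0.75 × 243.75 = 182.8125. The employer offers 182.8125 and keeps 300 − 182.8125 = 117.1875.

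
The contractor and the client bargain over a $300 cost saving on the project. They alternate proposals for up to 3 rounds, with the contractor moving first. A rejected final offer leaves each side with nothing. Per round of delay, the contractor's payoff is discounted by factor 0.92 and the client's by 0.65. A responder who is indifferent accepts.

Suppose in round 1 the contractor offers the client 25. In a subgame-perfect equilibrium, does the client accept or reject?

Round 3 (the contractor proposes): rejection yields 0 for the client; the contractor offers 0 and keeps 300.
Round 2 (the client proposes): the contractor can get 300 next round, worth 0.92 × 300 = 276 now, so the client offers 276, keeping 24.
So by rejecting in round 1, the client gets 24 next round, worth 0.65 × 24 = 15.6 now.
Offer 25 ≥ 15.6, so the client accepts.

Accept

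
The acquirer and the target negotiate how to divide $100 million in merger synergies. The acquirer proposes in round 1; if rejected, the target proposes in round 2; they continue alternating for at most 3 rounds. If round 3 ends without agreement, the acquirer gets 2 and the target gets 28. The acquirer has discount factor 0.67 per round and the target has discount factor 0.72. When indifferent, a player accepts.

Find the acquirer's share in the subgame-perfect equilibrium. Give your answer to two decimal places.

Work backward from the last round.
Round 3 (the acquirer proposes): the target gets 28 if talks fail, so the acquirer offers 28 and keeps 72.
Round 2 (the target proposes): the acquirer can get 72 next round, worth 0.67 × 72 = 48.24 now; the target offers that and keeps 51.76.
Round 1 (the acquirer proposes): the target can get 51.76 next round, worth 0.72 × 51.76 = 37.2672 now, so the acquirer offers 37.2672, keeping 62.7328.

62.73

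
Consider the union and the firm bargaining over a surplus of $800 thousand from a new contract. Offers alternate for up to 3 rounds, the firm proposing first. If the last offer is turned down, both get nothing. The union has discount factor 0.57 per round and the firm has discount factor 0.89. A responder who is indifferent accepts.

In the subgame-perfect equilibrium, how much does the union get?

Round 3 (the firm proposes): the union will accept anything ≥ 0, so the firm offers 0 and keeps 800.
Round 2 (the union proposes): the firm can get 800 next round, worth 0.89 × 800 = 712 now. The union offers 712 and keeps 800 − 712 = 88.
Round 1 (the firm proposes): the union can get 88 next round, worth 0.57 × 88 = 50.16 now; the firm offers that and keeps 749.84.

50.16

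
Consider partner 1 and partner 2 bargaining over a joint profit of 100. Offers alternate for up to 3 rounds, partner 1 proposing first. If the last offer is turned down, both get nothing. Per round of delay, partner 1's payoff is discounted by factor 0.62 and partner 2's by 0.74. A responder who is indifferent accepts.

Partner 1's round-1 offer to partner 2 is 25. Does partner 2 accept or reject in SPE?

Round 3 (partner 1 proposes): partner 2 will accept anything ≥ 0, so partner 1 offers 0 and keeps 100.
Round 2 (partner 2 proposes): partner 1 can get 100 next round, worth 0.62 × 100 = 62 now. Partner 2 offers 62 and keeps 100 − 62 = 38.
So by rejecting in round 1, partner 2 gets 38 next round, worth 0.74 × 38 = 28.12 now.
Offer 25 < 28.12, so partner 2 rejects.

Reject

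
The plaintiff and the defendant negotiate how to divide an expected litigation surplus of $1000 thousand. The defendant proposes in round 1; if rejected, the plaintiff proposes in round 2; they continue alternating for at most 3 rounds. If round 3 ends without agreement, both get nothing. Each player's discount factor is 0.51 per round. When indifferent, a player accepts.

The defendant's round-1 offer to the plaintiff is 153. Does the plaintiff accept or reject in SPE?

Reject

Round 3 (the defendant proposes): rejection yields 0 for the plaintiff; the defendant offers 0 and keeps 1000.
Round 2 (the plaintiff proposes): the defendant can get 1000 next round, worth 0.51 × 1000 = 510 now; the plaintiff offers that and keeps 490.
So by rejecting in round 1, the plaintiff gets 490 next round, worth 0.51 × 490 = 249.9 now.
Offer 153 < 249.9, so the plaintiff rejects.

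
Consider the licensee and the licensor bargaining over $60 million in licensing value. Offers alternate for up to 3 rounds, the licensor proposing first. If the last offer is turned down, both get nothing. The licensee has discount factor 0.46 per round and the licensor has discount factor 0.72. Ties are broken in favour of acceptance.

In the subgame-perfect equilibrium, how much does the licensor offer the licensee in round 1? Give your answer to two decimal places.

7.73

Round 3 (the licensor proposes): the licensee will accept anything ≥ 0, so the licensor offers 0 and keeps 60.
Round 2 (the licensee proposes): the licensor can get 60 next round, worth 0.72 × 60 = 43.2 now. The licensee offers 43.2 and keeps 60 − 43.2 = 16.8.
Round 1 (the licensor proposes): the licensee can get 16.8 next round, worth 0.46 × 16.8 = 7.728 now; the licensor offers that and keeps 52.272.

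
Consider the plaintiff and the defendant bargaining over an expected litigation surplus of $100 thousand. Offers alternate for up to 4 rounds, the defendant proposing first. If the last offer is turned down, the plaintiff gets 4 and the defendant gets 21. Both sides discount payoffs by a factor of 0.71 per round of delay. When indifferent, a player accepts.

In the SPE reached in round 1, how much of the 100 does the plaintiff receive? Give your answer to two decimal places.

Round 4 (the plaintiff proposes): the defendant gets 21 if talks fail, so the plaintiff offers 21 and keeps 79.
Round 3 (the defendant proposes): the plaintiff can get 79 next round, worth 0.71 × 79 = 56.09 now. The defendant offers 56.09 and keeps 100 − 56.09 = 43.91.
Round 2 (the plaintiff proposes): the defendant can get 43.91 next round, worth 0.71 × 43.91 = 31.1761 now, so the plaintiff offers 31.1761, keeping 68.8239.
Round 1 (the defendant proposes): the plaintiff can get 68.8239 next round, worth 0.71 × 68.8239 = 48.864969 now; the defendant offers that and keeps 51.135031.

48.86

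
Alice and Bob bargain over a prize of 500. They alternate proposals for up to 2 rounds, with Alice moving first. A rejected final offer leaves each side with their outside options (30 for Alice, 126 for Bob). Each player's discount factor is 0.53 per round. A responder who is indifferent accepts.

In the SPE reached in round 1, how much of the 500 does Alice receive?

250.9

Round 2 (Bob proposes): Alice gets 30 if talks fail, so Bob offers 30 and keeps 470.
Round 1 (Alice proposes): Bob can get 470 next round, worth 0.53 × 470 = 249.1 now; Alice offers that and keeps 250.9.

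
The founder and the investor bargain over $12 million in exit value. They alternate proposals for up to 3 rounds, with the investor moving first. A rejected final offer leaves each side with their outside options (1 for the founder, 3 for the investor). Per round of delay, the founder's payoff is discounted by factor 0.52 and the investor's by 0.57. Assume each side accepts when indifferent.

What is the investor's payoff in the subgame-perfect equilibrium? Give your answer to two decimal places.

By backward induction:
Round 3 (the investor proposes): the founder gets 1 if talks fail, so the investor offers 1 and keeps 11.
Round 2 (the founder proposes): the investor can get 11 next round, worth 0.57 × 11 = 6.27 now, so the founder offers 6.27, keeping 5.73.
Round 1 (the investor proposes): the founder can get 5.73 next round, worth 0.52 × 5.73 = 2.9796 now, so the investor offers 2.9796, keeping 9.0204.

9.02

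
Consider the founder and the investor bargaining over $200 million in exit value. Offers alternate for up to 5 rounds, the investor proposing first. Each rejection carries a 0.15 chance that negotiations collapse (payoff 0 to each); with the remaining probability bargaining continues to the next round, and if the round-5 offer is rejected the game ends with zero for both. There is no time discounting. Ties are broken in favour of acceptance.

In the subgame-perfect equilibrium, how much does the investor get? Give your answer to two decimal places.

Round 5 (the investor proposes): the founder will accept anything ≥ 0, so the investor offers 0 and keeps 200.
Round 4 (the founder proposes): rejecting gives the investor an expected 0.85 × 200 = 170. The founder offers 170 and keeps 200 − 170 = 30.
Round 3 (the investor proposes): rejecting gives the founder an expected 0.85 × 30 = 25.5, so the investor offers 25.5, keeping 174.5.
Round 2 (the founder proposes): rejecting gives the investor an expected 0.85 × 174.5 = 148.325. The founder offers 148.325 and keeps 200 − 148.325 = 51.675.
Round 1 (the investor proposes): rejecting gives the founder an expected 0.85 × 51.675 = 43.92375, so the investor offers 43.92375, keeping 156.07625.

156.08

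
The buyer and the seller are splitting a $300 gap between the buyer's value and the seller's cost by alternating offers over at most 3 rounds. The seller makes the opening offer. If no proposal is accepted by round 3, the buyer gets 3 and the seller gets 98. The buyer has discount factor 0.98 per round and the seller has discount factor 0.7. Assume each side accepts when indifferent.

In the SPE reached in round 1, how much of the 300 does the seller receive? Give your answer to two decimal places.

209.74

Round 3 (the seller proposes): the buyer gets 3 if talks fail, so the seller offers 3 and keeps 297.
Round 2 (the buyer proposes): the seller can get 297 next round, worth 0.7 × 297 = 207.9 now, so the buyer offers 207.9, keeping 92.1.
Round 1 (the seller proposes): the buyer can get 92.1 next round, worth 0.98 × 92.1 = 90.258 now. The seller offers 90.258 and keeps 300 − 90.258 = 209.742.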